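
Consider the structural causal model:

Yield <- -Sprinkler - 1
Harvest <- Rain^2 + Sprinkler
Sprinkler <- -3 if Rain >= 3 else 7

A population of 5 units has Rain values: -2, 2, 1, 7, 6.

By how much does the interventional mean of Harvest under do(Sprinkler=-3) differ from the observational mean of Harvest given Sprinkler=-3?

-23.7

The intervention sets Sprinkler=-3 in all 5 units regardless of Rain. Recomputing Harvest per unit gives 1, 1, -2, 46, 33; average 15.8.
Observing Sprinkler=-3 restricts to units where Sprinkler's equation naturally yields -3: Rain ∈ {7, 6}. In that subpopulation Harvest = 46, 33, mean 39.5.
Difference = 15.8 − 39.5 = -23.7.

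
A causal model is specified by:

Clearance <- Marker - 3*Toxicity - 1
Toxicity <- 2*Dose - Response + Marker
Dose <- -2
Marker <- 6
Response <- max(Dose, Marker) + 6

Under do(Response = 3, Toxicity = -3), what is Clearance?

Setting Response = 3, Toxicity = -3 by intervention discards those variables' equations.
Clearance = Marker - 3*Toxicity - 1  [with Marker=6, Toxicity=-3]  = 14

14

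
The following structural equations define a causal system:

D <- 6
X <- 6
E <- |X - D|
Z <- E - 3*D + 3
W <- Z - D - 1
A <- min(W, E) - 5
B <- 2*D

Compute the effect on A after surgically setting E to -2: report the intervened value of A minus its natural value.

-2

The intervention breaks the incoming arrows to E: E <- |X - D| no longer applies, and E = -2.
Z = E - 3*D + 3  [with E=-2, D=6]  = -17
W = Z - D - 1  [with Z=-17, D=6]  = -24
A = min(W, E) - 5  [with W=-24, E=-2]  = -29
Without intervention: E = |X - D|  [with X=6, D=6]  = 0; Z = E - 3*D + 3  [with E=0, D=6]  = -15; W = Z - D - 1  [with Z=-15, D=6]  = -22; A = min(W, E) - 5  [with W=-22, E=0]  = -27.
Change = -29 − (-27) = -2.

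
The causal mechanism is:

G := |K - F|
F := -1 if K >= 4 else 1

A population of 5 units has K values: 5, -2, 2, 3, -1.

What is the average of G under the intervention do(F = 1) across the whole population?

2.4

Every unit gets F=1 under the intervention. G values become 4, 3, 1, 2, 2; E[G|do(F=1)] = 2.4.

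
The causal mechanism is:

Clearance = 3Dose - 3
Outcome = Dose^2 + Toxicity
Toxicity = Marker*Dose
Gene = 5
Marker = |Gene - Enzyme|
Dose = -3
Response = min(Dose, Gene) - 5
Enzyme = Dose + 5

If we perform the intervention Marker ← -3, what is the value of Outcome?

do(Marker=-3) replaces the equation Marker = |Gene - Enzyme| with the constant Marker = -3.
Toxicity = Marker*Dose  [with Marker=-3, Dose=-3]  = 9
Outcome = Dose^2 + Toxicity  [with Dose=-3, Toxicity=9]  = 18

18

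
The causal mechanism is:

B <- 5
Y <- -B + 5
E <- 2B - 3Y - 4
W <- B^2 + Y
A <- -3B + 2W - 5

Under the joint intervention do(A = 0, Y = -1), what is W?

24

Setting A = 0, Y = -1 by intervention discards those variables' equations.
W = B^2 + Y  [with B=5, Y=-1]  = 24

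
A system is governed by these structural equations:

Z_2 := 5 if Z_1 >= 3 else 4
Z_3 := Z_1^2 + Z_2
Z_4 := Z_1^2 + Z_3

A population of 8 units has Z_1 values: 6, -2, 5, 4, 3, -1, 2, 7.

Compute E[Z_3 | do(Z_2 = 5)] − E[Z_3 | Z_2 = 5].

do(Z_2=5) breaks Z_2's dependence on Z_1. With Z_2=5 fixed, Z_3 across the units is 41, 9, 30, 21, 14, 6, 9, 54, mean 23.
Conditioning on Z_2=5 selects the 5 unit(s) with Z_1 ∈ {6, 5, 4, 3, 7}. Their Z_3 values: 41, 30, 21, 14, 54. Mean = 32.
Difference = 23 − 32 = -9.

-9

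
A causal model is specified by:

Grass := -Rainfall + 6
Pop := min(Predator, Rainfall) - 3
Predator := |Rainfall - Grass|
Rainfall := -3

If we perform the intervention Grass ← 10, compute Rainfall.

Under do(Grass=10), the mechanism Grass := -Rainfall + 6 is discarded; Grass is fixed at 10.
Rainfall is not downstream of the intervention, so its value is determined by the original equations.

-3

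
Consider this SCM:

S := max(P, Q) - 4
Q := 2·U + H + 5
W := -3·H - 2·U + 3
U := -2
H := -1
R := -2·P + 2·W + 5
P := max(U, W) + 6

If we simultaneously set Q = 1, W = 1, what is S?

3

The joint intervention fixes Q = 1, W = 1, removing each variable's own equation.
P = max(U, W) + 6  [with U=-2, W=1]  = 7
S = max(P, Q) - 4  [with P=7, Q=1]  = 3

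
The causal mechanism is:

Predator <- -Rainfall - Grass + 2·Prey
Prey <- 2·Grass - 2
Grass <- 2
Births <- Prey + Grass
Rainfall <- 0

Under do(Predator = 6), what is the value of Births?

4

Intervening sets Predator = 6 and removes its equation (Predator <- -Rainfall - Grass + 2·Prey).
No directed path runs from Predator to Births, so Births keeps its natural value.
Prey = 2·Grass - 2  [with Grass=2]  = 2
Births = Prey + Grass  [with Prey=2, Grass=2]  = 4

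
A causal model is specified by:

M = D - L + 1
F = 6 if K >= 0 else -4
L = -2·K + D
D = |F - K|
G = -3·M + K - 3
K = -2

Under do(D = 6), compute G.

4

The intervention breaks the incoming arrows to D: D = |F - K| no longer applies, and D = 6.
L = -2·K + D  [with K=-2, D=6]  = 10
M = D - L + 1  [with D=6, L=10]  = -3
G = -3·M + K - 3  [with M=-3, K=-2]  = 4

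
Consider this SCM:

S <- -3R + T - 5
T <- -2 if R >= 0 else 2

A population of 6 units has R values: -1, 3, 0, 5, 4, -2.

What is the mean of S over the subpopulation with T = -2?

-16

Conditioning on T=-2 selects the 4 unit(s) with R ∈ {3, 0, 5, 4}. Their S values: -16, -7, -22, -19. Mean = -16.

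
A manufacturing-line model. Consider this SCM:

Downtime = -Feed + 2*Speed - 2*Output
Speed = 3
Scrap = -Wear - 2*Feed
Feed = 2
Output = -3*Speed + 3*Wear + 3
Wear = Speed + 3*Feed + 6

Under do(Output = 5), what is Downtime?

-6

The intervention breaks the incoming arrows to Output: Output = -3*Speed + 3*Wear + 3 no longer applies, and Output = 5.
Downtime = -Feed + 2*Speed - 2*Output  [with Feed=2, Speed=3, Output=5]  = -6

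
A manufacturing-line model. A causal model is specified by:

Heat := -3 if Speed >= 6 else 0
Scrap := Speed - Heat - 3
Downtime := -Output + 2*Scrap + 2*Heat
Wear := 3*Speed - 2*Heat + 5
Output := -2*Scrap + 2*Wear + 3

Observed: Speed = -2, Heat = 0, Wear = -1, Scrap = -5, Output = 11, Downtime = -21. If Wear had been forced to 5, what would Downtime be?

-33

The intervention breaks the incoming arrows to Wear: Wear := 3*Speed - 2*Heat + 5 no longer applies, and Wear = 5.
Heat = -3 if Speed >= 6 else 0  [with Speed=-2]  = 0
Scrap = Speed - Heat - 3  [with Speed=-2, Heat=0]  = -5
Output = -2*Scrap + 2*Wear + 3  [with Scrap=-5, Wear=5]  = 23
Downtime = -Output + 2*Scrap + 2*Heat  [with Output=23, Scrap=-5, Heat=0]  = -33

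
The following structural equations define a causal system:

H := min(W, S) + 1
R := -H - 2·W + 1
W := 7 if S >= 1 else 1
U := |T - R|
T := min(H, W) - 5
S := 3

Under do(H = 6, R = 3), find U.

Setting H = 6, R = 3 by intervention discards those variables' equations.
W = 7 if S >= 1 else 1  [with S=3]  = 7
T = min(H, W) - 5  [with H=6, W=7]  = 1
U = |T - R|  [with T=1, R=3]  = 2

2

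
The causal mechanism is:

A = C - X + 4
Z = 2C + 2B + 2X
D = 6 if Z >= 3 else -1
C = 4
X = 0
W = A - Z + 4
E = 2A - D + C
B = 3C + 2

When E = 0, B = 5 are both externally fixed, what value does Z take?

18

Under do(E = 0, B = 5), each intervened variable's structural equation is replaced by its fixed value.
Z = 2C + 2B + 2X  [with C=4, B=5, X=0]  = 18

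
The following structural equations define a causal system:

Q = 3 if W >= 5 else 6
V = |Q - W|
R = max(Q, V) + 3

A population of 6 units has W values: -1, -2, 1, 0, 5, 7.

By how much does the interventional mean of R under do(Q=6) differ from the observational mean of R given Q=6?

Under do(Q=6), Q's equation is replaced by Q=6 for every unit. Per-unit R: 10, 11, 9, 9, 9, 9. Mean = 9.5.
E[R|Q=6] averages over only the 4 units with Q=6 (W = -1, -2, 1, 0): R = 10, 11, 9, 9, mean 9.75.
Difference = 9.5 − 9.75 = -0.25.

-0.25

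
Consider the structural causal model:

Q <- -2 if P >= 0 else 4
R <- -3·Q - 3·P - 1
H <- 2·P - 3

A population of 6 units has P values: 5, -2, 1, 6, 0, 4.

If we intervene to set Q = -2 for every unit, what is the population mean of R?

Every unit gets Q=-2 under the intervention. R values become -10, 11, 2, -13, 5, -7; E[R|do(Q=-2)] = -2.

-2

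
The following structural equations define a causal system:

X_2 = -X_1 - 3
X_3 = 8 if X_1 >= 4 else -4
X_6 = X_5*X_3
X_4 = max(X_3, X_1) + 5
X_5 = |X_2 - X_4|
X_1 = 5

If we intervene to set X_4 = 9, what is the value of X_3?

8

Under do(X_4=9), the mechanism X_4 = max(X_3, X_1) + 5 is discarded; X_4 is fixed at 9.
Since X_3 is not a descendant of the intervened variable, it is unaffected.
X_3 = 8 if X_1 >= 4 else -4  [with X_1=5]  = 8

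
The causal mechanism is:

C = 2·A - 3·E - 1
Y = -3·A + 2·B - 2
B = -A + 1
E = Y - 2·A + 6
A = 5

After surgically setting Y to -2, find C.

27

do(Y=-2) replaces the equation Y = -3·A + 2·B - 2 with the constant Y = -2.
E = Y - 2·A + 6  [with Y=-2, A=5]  = -6
C = 2·A - 3·E - 1  [with A=5, E=-6]  = 27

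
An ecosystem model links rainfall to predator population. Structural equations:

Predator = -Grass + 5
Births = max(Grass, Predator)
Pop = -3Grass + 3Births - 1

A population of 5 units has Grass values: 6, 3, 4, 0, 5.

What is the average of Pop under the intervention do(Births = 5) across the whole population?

3.2

The intervention sets Births=5 in all 5 units regardless of Grass. Recomputing Pop per unit gives -4, 5, 2, 14, -1; average 3.2.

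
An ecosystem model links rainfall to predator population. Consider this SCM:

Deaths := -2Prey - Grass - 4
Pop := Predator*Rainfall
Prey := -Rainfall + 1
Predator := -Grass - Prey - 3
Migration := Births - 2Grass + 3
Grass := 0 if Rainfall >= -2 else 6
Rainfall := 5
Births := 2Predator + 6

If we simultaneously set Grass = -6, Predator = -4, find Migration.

Setting Grass = -6, Predator = -4 by intervention discards those variables' equations.
Births = 2Predator + 6  [with Predator=-4]  = -2
Migration = Births - 2Grass + 3  [with Births=-2, Grass=-6]  = 13

13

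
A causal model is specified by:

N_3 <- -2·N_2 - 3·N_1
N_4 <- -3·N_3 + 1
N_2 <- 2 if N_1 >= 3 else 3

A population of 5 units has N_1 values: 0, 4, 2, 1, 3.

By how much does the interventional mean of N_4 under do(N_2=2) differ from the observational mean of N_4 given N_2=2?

do(N_2=2) breaks N_2's dependence on N_1. With N_2=2 fixed, N_4 across the units is 13, 49, 31, 22, 40, mean 31.
Observing N_2=2 restricts to units where N_2's equation naturally yields 2: N_1 ∈ {4, 3}. In that subpopulation N_4 = 49, 40, mean 44.5.
Difference = 31 − 44.5 = -13.5.

-13.5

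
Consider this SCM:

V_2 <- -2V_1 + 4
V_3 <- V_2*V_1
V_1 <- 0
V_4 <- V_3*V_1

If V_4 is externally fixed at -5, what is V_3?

0

Under do(V_4=-5), the mechanism V_4 <- V_3*V_1 is discarded; V_4 is fixed at -5.
Since V_3 is not a descendant of the intervened variable, it is unaffected.
V_2 = -2V_1 + 4  [with V_1=0]  = 4
V_3 = V_2*V_1  [with V_2=4, V_1=0]  = 0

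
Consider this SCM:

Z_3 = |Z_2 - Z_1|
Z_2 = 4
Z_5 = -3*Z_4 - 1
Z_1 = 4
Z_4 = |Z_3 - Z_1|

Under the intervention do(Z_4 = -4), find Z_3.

Under do(Z_4=-4), the mechanism Z_4 = |Z_3 - Z_1| is discarded; Z_4 is fixed at -4.
Since Z_3 is not a descendant of the intervened variable, it is unaffected.
Z_3 = |Z_2 - Z_1|  [with Z_2=4, Z_1=4]  = 0

0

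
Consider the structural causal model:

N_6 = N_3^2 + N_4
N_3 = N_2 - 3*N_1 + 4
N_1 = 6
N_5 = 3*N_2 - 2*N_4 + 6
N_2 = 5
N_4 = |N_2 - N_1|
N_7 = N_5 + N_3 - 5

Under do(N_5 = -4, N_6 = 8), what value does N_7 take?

-18

Under do(N_5 = -4, N_6 = 8), each intervened variable's structural equation is replaced by its fixed value.
N_3 = N_2 - 3*N_1 + 4  [with N_2=5, N_1=6]  = -9
N_7 = N_5 + N_3 - 5  [with N_5=-4, N_3=-9]  = -18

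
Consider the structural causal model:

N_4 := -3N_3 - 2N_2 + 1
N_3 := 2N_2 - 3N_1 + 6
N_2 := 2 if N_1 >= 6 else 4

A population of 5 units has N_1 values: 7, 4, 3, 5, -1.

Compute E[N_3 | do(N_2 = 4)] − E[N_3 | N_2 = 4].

-2.55

Every unit gets N_2=4 under the intervention. N_3 values become -7, 2, 5, -1, 17; E[N_3|do(N_2=4)] = 3.2.
Conditioning on N_2=4 selects the 4 unit(s) with N_1 ∈ {4, 3, 5, -1}. Their N_3 values: 2, 5, -1, 17. Mean = 5.75.
Difference = 3.2 − 5.75 = -2.55.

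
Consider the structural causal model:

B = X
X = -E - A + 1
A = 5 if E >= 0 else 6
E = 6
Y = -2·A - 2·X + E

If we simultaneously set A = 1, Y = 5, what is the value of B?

-6

Setting A = 1, Y = 5 by intervention discards those variables' equations.
X = -E - A + 1  [with E=6, A=1]  = -6
B = X  [with X=-6]  = -6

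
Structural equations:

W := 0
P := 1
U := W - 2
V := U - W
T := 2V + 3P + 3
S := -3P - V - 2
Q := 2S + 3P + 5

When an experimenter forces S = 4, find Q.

16

Intervening sets S = 4 and removes its equation (S := -3P - V - 2).
Q = 2S + 3P + 5  [with S=4, P=1]  = 16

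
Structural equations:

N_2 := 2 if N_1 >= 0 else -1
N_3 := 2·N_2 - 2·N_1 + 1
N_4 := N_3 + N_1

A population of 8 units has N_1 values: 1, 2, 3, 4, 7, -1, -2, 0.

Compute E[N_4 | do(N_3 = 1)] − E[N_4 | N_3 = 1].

1.25

Under do(N_3=1), N_3's equation is replaced by N_3=1 for every unit. Per-unit N_4: 2, 3, 4, 5, 8, 0, -1, 1. Mean = 2.75.
Observing N_3=1 restricts to units where N_3's equation naturally yields 1: N_1 ∈ {2, -1}. In that subpopulation N_4 = 3, 0, mean 1.5.
Difference = 2.75 − 1.5 = 1.25.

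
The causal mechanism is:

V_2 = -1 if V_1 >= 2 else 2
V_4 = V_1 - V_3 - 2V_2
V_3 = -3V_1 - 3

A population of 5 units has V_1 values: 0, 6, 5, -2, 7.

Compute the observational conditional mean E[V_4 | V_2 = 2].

-5

Conditioning on V_2=2 selects the 2 unit(s) with V_1 ∈ {0, -2}. Their V_4 values: -1, -9. Mean = -5.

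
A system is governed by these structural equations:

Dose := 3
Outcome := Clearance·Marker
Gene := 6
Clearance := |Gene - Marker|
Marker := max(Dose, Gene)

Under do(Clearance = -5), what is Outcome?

Intervening sets Clearance = -5 and removes its equation (Clearance := |Gene - Marker|).
Marker = max(Dose, Gene)  [with Dose=3, Gene=6]  = 6
Outcome = Clearance·Marker  [with Clearance=-5, Marker=6]  = -30

-30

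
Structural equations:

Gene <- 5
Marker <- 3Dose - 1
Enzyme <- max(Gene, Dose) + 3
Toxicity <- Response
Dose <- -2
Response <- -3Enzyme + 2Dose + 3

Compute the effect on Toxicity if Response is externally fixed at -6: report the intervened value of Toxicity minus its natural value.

The intervention breaks the incoming arrows to Response: Response <- -3Enzyme + 2Dose + 3 no longer applies, and Response = -6.
Toxicity = Response  [with Response=-6]  = -6
Without intervention: Enzyme = max(Gene, Dose) + 3  [with Gene=5, Dose=-2]  = 8; Response = -3Enzyme + 2Dose + 3  [with Enzyme=8, Dose=-2]  = -25; Toxicity = Response  [with Response=-25]  = -25.
Change = -6 − (-25) = 19.

19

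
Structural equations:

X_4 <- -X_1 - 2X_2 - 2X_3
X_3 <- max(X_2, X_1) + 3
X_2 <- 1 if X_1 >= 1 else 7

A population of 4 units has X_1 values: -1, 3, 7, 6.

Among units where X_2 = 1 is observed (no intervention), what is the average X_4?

-24

Conditioning on X_2=1 selects the 3 unit(s) with X_1 ∈ {3, 7, 6}. Their X_4 values: -17, -29, -26. Mean = -24.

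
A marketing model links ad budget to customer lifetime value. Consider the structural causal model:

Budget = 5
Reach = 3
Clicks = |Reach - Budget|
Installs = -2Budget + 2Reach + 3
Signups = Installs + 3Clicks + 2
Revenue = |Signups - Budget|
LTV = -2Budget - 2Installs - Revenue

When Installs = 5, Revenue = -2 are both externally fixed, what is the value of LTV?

-18

Setting Installs = 5, Revenue = -2 by intervention discards those variables' equations.
LTV = -2Budget - 2Installs - Revenue  [with Budget=5, Installs=5, Revenue=-2]  = -18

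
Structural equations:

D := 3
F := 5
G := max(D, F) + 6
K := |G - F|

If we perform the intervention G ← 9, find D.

Under do(G=9), the mechanism G := max(D, F) + 6 is discarded; G is fixed at 9.
D is not downstream of the intervention, so its value is determined by the original equations.

3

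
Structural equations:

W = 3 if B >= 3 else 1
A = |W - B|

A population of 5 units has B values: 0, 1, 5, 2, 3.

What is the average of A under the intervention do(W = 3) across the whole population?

The intervention sets W=3 in all 5 units regardless of B. Recomputing A per unit gives 3, 2, 2, 1, 0; average 1.6.

1.6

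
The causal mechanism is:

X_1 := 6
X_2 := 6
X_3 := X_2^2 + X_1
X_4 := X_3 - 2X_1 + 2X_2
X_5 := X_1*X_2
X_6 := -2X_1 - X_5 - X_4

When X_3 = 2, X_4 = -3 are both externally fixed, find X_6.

Setting X_3 = 2, X_4 = -3 by intervention discards those variables' equations.
X_5 = X_1*X_2  [with X_1=6, X_2=6]  = 36
X_6 = -2X_1 - X_5 - X_4  [with X_1=6, X_5=36, X_4=-3]  = -45

-45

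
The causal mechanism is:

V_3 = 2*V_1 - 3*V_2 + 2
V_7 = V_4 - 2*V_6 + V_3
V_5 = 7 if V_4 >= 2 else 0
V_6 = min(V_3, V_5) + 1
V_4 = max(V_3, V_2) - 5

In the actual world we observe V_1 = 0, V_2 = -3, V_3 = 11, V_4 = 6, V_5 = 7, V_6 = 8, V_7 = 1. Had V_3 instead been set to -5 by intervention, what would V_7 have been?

The intervention breaks the incoming arrows to V_3: V_3 = 2*V_1 - 3*V_2 + 2 no longer applies, and V_3 = -5.
V_4 = max(V_3, V_2) - 5  [with V_3=-5, V_2=-3]  = -8
V_5 = 7 if V_4 >= 2 else 0  [with V_4=-8]  = 0
V_6 = min(V_3, V_5) + 1  [with V_3=-5, V_5=0]  = -4
V_7 = V_4 - 2*V_6 + V_3  [with V_4=-8, V_6=-4, V_3=-5]  = -5

-5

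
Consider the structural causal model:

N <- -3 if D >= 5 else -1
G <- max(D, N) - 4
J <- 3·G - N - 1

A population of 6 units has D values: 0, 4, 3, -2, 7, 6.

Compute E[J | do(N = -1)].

do(N=-1) breaks N's dependence on D. With N=-1 fixed, J across the units is -12, 0, -3, -15, 9, 6, mean -2.5.

-2.5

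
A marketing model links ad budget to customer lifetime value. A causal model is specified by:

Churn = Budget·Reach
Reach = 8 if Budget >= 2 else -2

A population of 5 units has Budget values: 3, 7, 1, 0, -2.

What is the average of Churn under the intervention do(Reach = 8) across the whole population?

The intervention sets Reach=8 in all 5 units regardless of Budget. Recomputing Churn per unit gives 24, 56, 8, 0, -16; average 14.4.

14.4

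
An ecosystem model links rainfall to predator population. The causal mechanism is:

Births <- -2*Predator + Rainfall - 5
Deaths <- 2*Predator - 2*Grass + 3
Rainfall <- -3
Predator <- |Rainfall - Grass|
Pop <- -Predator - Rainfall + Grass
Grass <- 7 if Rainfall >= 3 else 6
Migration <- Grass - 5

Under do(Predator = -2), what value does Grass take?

6

Under do(Predator=-2), the mechanism Predator <- |Rainfall - Grass| is discarded; Predator is fixed at -2.
Since Grass is not a descendant of the intervened variable, it is unaffected.
Grass = 7 if Rainfall >= 3 else 6  [with Rainfall=-3]  = 6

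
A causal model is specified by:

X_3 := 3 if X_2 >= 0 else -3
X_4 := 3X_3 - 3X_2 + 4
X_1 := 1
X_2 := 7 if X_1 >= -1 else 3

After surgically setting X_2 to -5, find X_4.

Under do(X_2=-5), the mechanism X_2 := 7 if X_1 >= -1 else 3 is discarded; X_2 is fixed at -5.
X_3 = 3 if X_2 >= 0 else -3  [with X_2=-5]  = -3
X_4 = 3X_3 - 3X_2 + 4  [with X_3=-3, X_2=-5]  = 10

10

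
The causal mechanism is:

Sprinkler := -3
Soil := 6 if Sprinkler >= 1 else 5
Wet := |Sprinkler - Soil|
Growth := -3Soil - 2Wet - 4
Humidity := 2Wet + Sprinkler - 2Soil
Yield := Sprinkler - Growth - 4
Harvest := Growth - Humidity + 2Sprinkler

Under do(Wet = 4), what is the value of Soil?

5

Under do(Wet=4), the mechanism Wet := |Sprinkler - Soil| is discarded; Wet is fixed at 4.
Since Soil is not a descendant of the intervened variable, it is unaffected.
Soil = 6 if Sprinkler >= 1 else 5  [with Sprinkler=-3]  = 5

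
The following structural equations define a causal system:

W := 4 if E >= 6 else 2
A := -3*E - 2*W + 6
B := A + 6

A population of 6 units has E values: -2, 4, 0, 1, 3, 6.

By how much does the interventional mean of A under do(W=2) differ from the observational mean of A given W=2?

Every unit gets W=2 under the intervention. A values become 8, -10, 2, -1, -7, -16; E[A|do(W=2)] = -4.
Observing W=2 restricts to units where W's equation naturally yields 2: E ∈ {-2, 4, 0, 1, 3}. In that subpopulation A = 8, -10, 2, -1, -7, mean -1.6.
Difference = -4 − (-1.6) = -2.4.

-2.4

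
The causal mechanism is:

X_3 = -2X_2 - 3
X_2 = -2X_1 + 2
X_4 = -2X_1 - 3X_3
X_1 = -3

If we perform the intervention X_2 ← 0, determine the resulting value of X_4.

15

Under do(X_2=0), the mechanism X_2 = -2X_1 + 2 is discarded; X_2 is fixed at 0.
X_3 = -2X_2 - 3  [with X_2=0]  = -3
X_4 = -2X_1 - 3X_3  [with X_1=-3, X_3=-3]  = 15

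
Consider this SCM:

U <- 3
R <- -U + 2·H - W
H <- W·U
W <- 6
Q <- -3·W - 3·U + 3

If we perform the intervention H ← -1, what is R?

-11

The intervention breaks the incoming arrows to H: H <- W·U no longer applies, and H = -1.
R = -U + 2·H - W  [with U=3, H=-1, W=6]  = -11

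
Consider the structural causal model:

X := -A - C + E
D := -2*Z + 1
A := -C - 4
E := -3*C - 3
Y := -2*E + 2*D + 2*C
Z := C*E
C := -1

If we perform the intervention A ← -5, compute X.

6

Intervening sets A = -5 and removes its equation (A := -C - 4).
E = -3*C - 3  [with C=-1]  = 0
X = -A - C + E  [with A=-5, C=-1, E=0]  = 6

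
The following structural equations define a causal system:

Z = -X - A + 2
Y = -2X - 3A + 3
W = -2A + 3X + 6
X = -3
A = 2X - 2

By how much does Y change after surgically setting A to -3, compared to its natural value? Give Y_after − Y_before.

-15

Under do(A=-3), the mechanism A = 2X - 2 is discarded; A is fixed at -3.
Y = -2X - 3A + 3  [with X=-3, A=-3]  = 18
Without intervention: A = 2X - 2  [with X=-3]  = -8; Y = -2X - 3A + 3  [with X=-3, A=-8]  = 33.
Change = 18 − 33 = -15.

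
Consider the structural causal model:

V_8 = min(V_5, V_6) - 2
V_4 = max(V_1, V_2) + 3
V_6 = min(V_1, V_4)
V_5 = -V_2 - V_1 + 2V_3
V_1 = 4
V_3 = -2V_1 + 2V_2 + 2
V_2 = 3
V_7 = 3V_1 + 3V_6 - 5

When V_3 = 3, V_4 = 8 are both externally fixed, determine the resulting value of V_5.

-1

Setting V_3 = 3, V_4 = 8 by intervention discards those variables' equations.
V_5 = -V_2 - V_1 + 2V_3  [with V_2=3, V_1=4, V_3=3]  = -1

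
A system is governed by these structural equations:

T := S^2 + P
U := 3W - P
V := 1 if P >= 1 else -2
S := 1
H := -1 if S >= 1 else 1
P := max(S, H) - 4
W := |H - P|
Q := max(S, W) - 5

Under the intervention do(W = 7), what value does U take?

The intervention breaks the incoming arrows to W: W := |H - P| no longer applies, and W = 7.
H = -1 if S >= 1 else 1  [with S=1]  = -1
P = max(S, H) - 4  [with S=1, H=-1]  = -3
U = 3W - P  [with W=7, P=-3]  = 24

24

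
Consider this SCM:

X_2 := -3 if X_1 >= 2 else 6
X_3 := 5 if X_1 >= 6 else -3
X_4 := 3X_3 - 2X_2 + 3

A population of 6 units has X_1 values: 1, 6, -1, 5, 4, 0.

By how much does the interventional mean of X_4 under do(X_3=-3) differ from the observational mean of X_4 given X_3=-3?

The intervention sets X_3=-3 in all 6 units regardless of X_1. Recomputing X_4 per unit gives -18, 0, -18, 0, 0, -18; average -9.
E[X_4|X_3=-3] averages over only the 5 units with X_3=-3 (X_1 = 1, -1, 5, 4, 0): X_4 = -18, -18, 0, 0, -18, mean -10.8.
Difference = -9 − (-10.8) = 1.8.

1.8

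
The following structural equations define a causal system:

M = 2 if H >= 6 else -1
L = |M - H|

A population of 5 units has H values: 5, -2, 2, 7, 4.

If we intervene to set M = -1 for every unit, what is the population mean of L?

The intervention sets M=-1 in all 5 units regardless of H. Recomputing L per unit gives 6, 1, 3, 8, 5; average 4.6.

4.6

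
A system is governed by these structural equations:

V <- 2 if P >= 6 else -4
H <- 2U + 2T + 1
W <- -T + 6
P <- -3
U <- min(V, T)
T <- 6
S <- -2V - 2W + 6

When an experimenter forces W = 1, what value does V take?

The intervention breaks the incoming arrows to W: W <- -T + 6 no longer applies, and W = 1.
V is not downstream of the intervention, so its value is determined by the original equations.
V = 2 if P >= 6 else -4  [with P=-3]  = -4

-4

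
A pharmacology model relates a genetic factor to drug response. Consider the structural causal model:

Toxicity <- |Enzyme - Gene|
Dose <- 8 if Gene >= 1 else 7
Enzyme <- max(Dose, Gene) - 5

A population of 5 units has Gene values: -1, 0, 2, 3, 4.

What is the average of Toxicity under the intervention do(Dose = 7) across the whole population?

1.6

do(Dose=7) breaks Dose's dependence on Gene. With Dose=7 fixed, Toxicity across the units is 3, 2, 0, 1, 2, mean 1.6.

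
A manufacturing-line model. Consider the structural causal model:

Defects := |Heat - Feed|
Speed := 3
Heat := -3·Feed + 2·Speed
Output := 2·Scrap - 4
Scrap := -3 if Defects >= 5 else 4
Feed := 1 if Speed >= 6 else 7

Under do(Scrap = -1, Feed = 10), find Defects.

Setting Scrap = -1, Feed = 10 by intervention discards those variables' equations.
Heat = -3·Feed + 2·Speed  [with Feed=10, Speed=3]  = -24
Defects = |Heat - Feed|  [with Heat=-24, Feed=10]  = 34

34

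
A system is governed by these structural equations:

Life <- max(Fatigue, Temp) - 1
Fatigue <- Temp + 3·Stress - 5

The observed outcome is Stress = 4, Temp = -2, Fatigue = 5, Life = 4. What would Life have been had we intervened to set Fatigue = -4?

The intervention breaks the incoming arrows to Fatigue: Fatigue <- Temp + 3·Stress - 5 no longer applies, and Fatigue = -4.
Life = max(Fatigue, Temp) - 1  [with Fatigue=-4, Temp=-2]  = -3

-3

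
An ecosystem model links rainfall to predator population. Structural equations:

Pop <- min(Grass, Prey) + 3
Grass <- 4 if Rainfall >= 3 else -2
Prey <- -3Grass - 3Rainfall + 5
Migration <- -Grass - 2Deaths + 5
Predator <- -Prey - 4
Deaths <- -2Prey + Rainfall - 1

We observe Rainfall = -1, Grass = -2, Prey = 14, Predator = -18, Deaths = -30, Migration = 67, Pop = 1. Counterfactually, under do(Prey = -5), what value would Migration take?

-9

The intervention breaks the incoming arrows to Prey: Prey <- -3Grass - 3Rainfall + 5 no longer applies, and Prey = -5.
Grass = 4 if Rainfall >= 3 else -2  [with Rainfall=-1]  = -2
Deaths = -2Prey + Rainfall - 1  [with Prey=-5, Rainfall=-1]  = 8
Migration = -Grass - 2Deaths + 5  [with Grass=-2, Deaths=8]  = -9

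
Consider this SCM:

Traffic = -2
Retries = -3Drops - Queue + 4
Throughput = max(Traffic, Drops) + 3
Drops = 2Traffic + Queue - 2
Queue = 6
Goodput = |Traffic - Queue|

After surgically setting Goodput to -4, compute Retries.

do(Goodput=-4) replaces the equation Goodput = |Traffic - Queue| with the constant Goodput = -4.
No directed path runs from Goodput to Retries, so Retries keeps its natural value.
Drops = 2Traffic + Queue - 2  [with Traffic=-2, Queue=6]  = 0
Retries = -3Drops - Queue + 4  [with Drops=0, Queue=6]  = -2

-2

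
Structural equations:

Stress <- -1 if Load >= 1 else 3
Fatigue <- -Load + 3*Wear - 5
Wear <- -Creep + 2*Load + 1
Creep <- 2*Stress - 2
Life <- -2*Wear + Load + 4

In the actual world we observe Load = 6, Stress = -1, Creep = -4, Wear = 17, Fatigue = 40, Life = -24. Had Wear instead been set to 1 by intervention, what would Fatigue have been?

Intervening sets Wear = 1 and removes its equation (Wear <- -Creep + 2*Load + 1).
Fatigue = -Load + 3*Wear - 5  [with Load=6, Wear=1]  = -8

-8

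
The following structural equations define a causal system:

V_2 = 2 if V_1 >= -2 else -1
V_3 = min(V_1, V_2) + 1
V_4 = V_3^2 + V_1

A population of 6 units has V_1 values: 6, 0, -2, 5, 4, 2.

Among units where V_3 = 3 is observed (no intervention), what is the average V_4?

13.25

Conditioning on V_3=3 selects the 4 unit(s) with V_1 ∈ {6, 5, 4, 2}. Their V_4 values: 15, 14, 13, 11. Mean = 13.25.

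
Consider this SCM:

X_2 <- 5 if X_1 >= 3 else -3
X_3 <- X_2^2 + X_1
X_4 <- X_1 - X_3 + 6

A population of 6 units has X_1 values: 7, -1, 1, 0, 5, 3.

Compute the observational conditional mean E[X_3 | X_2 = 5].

Conditioning on X_2=5 selects the 3 unit(s) with X_1 ∈ {7, 5, 3}. Their X_3 values: 32, 30, 28. Mean = 30.

30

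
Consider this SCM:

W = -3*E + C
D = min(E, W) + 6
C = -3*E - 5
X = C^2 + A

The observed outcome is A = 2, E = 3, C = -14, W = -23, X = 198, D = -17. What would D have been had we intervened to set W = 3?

9

Under do(W=3), the mechanism W = -3*E + C is discarded; W is fixed at 3.
D = min(E, W) + 6  [with E=3, W=3]  = 9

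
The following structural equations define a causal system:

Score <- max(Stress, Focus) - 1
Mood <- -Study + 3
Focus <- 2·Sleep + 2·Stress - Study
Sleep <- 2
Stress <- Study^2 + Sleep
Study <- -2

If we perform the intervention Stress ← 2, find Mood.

5

The intervention breaks the incoming arrows to Stress: Stress <- Study^2 + Sleep no longer applies, and Stress = 2.
No directed path runs from Stress to Mood, so Mood keeps its natural value.
Mood = -Study + 3  [with Study=-2]  = 5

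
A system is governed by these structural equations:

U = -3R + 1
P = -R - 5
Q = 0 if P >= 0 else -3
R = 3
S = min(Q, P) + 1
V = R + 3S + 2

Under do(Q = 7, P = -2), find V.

2

The joint intervention fixes Q = 7, P = -2, removing each variable's own equation.
S = min(Q, P) + 1  [with Q=7, P=-2]  = -1
V = R + 3S + 2  [with R=3, S=-1]  = 2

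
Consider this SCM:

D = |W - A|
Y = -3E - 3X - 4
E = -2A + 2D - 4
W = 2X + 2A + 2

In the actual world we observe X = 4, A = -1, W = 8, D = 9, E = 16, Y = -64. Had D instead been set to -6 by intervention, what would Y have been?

Under do(D=-6), the mechanism D = |W - A| is discarded; D is fixed at -6.
E = -2A + 2D - 4  [with A=-1, D=-6]  = -14
Y = -3E - 3X - 4  [with E=-14, X=4]  = 26

26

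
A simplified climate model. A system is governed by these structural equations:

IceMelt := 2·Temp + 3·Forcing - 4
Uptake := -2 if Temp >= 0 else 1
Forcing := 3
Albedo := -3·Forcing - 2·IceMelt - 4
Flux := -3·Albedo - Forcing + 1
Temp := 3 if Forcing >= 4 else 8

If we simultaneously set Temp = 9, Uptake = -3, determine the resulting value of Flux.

Setting Temp = 9, Uptake = -3 by intervention discards those variables' equations.
IceMelt = 2·Temp + 3·Forcing - 4  [with Temp=9, Forcing=3]  = 23
Albedo = -3·Forcing - 2·IceMelt - 4  [with Forcing=3, IceMelt=23]  = -59
Flux = -3·Albedo - Forcing + 1  [with Albedo=-59, Forcing=3]  = 175

175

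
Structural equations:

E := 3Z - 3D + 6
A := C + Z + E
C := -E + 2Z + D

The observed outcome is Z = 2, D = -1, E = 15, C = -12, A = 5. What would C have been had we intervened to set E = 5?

-2

The intervention breaks the incoming arrows to E: E := 3Z - 3D + 6 no longer applies, and E = 5.
C = -E + 2Z + D  [with E=5, Z=2, D=-1]  = -2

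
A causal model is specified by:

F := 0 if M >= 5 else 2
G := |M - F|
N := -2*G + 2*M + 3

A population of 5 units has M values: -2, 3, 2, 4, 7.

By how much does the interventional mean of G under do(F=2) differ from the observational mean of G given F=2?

Under do(F=2), F's equation is replaced by F=2 for every unit. Per-unit G: 4, 1, 0, 2, 5. Mean = 2.4.
E[G|F=2] averages over only the 4 units with F=2 (M = -2, 3, 2, 4): G = 4, 1, 0, 2, mean 1.75.
Difference = 2.4 − 1.75 = 0.65.

0.65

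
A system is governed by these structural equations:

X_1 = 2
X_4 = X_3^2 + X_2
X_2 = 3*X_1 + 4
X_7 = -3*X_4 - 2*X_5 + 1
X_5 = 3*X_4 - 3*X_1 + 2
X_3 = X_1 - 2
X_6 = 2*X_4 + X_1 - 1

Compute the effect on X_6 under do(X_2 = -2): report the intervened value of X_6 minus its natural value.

Under do(X_2=-2), the mechanism X_2 = 3*X_1 + 4 is discarded; X_2 is fixed at -2.
X_3 = X_1 - 2  [with X_1=2]  = 0
X_4 = X_3^2 + X_2  [with X_3=0, X_2=-2]  = -2
X_6 = 2*X_4 + X_1 - 1  [with X_4=-2, X_1=2]  = -3
Without intervention: X_2 = 3*X_1 + 4  [with X_1=2]  = 10; X_3 = X_1 - 2  [with X_1=2]  = 0; X_4 = X_3^2 + X_2  [with X_3=0, X_2=10]  = 10; X_6 = 2*X_4 + X_1 - 1  [with X_4=10, X_1=2]  = 21.
Change = -3 − 21 = -24.

-24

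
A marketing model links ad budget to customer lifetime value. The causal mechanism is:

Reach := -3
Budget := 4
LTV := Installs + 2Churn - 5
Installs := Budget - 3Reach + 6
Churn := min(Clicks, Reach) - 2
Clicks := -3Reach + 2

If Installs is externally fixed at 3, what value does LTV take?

-12

Under do(Installs=3), the mechanism Installs := Budget - 3Reach + 6 is discarded; Installs is fixed at 3.
Clicks = -3Reach + 2  [with Reach=-3]  = 11
Churn = min(Clicks, Reach) - 2  [with Clicks=11, Reach=-3]  = -5
LTV = Installs + 2Churn - 5  [with Installs=3, Churn=-5]  = -12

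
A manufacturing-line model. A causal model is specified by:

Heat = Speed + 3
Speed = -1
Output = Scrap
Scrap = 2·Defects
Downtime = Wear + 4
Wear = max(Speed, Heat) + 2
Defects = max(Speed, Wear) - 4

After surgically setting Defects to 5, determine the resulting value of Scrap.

Intervening sets Defects = 5 and removes its equation (Defects = max(Speed, Wear) - 4).
Scrap = 2·Defects  [with Defects=5]  = 10

10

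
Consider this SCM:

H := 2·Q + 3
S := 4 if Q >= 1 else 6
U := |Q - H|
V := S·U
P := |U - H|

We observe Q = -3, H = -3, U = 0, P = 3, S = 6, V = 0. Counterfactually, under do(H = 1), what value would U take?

The intervention breaks the incoming arrows to H: H := 2·Q + 3 no longer applies, and H = 1.
U = |Q - H|  [with Q=-3, H=1]  = 4

4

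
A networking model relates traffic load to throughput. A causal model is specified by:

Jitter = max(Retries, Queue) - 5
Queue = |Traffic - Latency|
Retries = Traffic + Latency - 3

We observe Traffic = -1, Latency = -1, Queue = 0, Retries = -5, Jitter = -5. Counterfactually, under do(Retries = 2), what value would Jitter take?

-3

Intervening sets Retries = 2 and removes its equation (Retries = Traffic + Latency - 3).
Queue = |Traffic - Latency|  [with Traffic=-1, Latency=-1]  = 0
Jitter = max(Retries, Queue) - 5  [with Retries=2, Queue=0]  = -3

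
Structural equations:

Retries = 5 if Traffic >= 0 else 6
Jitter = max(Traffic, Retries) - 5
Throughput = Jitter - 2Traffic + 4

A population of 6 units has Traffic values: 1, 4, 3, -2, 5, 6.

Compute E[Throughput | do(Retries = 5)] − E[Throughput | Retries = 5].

Under do(Retries=5), Retries's equation is replaced by Retries=5 for every unit. Per-unit Throughput: 2, -4, -2, 8, -6, -7. Mean = -1.5.
Conditioning on Retries=5 selects the 5 unit(s) with Traffic ∈ {1, 4, 3, 5, 6}. Their Throughput values: 2, -4, -2, -6, -7. Mean = -3.4.
Difference = -1.5 − (-3.4) = 1.9.

1.9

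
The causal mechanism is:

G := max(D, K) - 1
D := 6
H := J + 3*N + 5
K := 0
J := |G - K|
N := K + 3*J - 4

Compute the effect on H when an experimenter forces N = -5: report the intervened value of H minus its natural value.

The intervention breaks the incoming arrows to N: N := K + 3*J - 4 no longer applies, and N = -5.
G = max(D, K) - 1  [with D=6, K=0]  = 5
J = |G - K|  [with G=5, K=0]  = 5
H = J + 3*N + 5  [with J=5, N=-5]  = -5
Without intervention: G = max(D, K) - 1  [with D=6, K=0]  = 5; J = |G - K|  [with G=5, K=0]  = 5; N = K + 3*J - 4  [with K=0, J=5]  = 11; H = J + 3*N + 5  [with J=5, N=11]  = 43.
Change = -5 − 43 = -48.

-48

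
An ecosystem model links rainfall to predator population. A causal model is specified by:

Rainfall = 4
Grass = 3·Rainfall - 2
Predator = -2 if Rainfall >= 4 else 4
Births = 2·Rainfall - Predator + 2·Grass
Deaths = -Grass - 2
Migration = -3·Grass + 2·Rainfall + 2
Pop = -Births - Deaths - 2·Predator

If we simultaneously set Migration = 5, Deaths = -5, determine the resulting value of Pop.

-21

Setting Migration = 5, Deaths = -5 by intervention discards those variables' equations.
Grass = 3·Rainfall - 2  [with Rainfall=4]  = 10
Predator = -2 if Rainfall >= 4 else 4  [with Rainfall=4]  = -2
Births = 2·Rainfall - Predator + 2·Grass  [with Rainfall=4, Predator=-2, Grass=10]  = 30
Pop = -Births - Deaths - 2·Predator  [with Births=30, Deaths=-5, Predator=-2]  = -21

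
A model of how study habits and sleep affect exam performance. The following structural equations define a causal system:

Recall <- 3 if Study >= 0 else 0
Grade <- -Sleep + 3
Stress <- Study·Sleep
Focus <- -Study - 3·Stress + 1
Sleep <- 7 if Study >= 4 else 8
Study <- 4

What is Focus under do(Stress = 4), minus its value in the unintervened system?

72

The intervention breaks the incoming arrows to Stress: Stress <- Study·Sleep no longer applies, and Stress = 4.
Focus = -Study - 3·Stress + 1  [with Study=4, Stress=4]  = -15
Without intervention: Sleep = 7 if Study >= 4 else 8  [with Study=4]  = 7; Stress = Study·Sleep  [with Study=4, Sleep=7]  = 28; Focus = -Study - 3·Stress + 1  [with Study=4, Stress=28]  = -87.
Change = -15 − (-87) = 72.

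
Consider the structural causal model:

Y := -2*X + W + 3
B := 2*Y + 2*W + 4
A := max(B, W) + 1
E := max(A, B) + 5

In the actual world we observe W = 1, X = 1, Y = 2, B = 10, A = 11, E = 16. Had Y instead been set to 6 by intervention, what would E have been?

24

The intervention breaks the incoming arrows to Y: Y := -2*X + W + 3 no longer applies, and Y = 6.
B = 2*Y + 2*W + 4  [with Y=6, W=1]  = 18
A = max(B, W) + 1  [with B=18, W=1]  = 19
E = max(A, B) + 5  [with A=19, B=18]  = 24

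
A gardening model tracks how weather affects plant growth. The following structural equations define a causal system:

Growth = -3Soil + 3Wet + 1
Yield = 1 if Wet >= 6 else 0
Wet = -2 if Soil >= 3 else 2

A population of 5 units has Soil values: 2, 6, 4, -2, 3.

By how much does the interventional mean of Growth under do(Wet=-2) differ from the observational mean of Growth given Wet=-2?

Under do(Wet=-2), Wet's equation is replaced by Wet=-2 for every unit. Per-unit Growth: -11, -23, -17, 1, -14. Mean = -12.8.
E[Growth|Wet=-2] averages over only the 3 units with Wet=-2 (Soil = 6, 4, 3): Growth = -23, -17, -14, mean -18.
Difference = -12.8 − (-18) = 5.2.

5.2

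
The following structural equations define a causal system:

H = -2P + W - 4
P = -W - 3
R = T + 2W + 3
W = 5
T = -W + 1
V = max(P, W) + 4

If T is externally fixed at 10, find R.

23

The intervention breaks the incoming arrows to T: T = -W + 1 no longer applies, and T = 10.
R = T + 2W + 3  [with T=10, W=5]  = 23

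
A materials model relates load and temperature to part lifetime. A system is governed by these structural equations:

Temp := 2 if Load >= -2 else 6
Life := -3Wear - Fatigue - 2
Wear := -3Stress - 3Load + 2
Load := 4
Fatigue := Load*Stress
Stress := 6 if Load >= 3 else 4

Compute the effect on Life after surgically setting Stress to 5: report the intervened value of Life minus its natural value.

Under do(Stress=5), the mechanism Stress := 6 if Load >= 3 else 4 is discarded; Stress is fixed at 5.
Wear = -3Stress - 3Load + 2  [with Stress=5, Load=4]  = -25
Fatigue = Load*Stress  [with Load=4, Stress=5]  = 20
Life = -3Wear - Fatigue - 2  [with Wear=-25, Fatigue=20]  = 53
Without intervention: Stress = 6 if Load >= 3 else 4  [with Load=4]  = 6; Wear = -3Stress - 3Load + 2  [with Stress=6, Load=4]  = -28; Fatigue = Load*Stress  [with Load=4, Stress=6]  = 24; Life = -3Wear - Fatigue - 2  [with Wear=-28, Fatigue=24]  = 58.
Change = 53 − 58 = -5.

-5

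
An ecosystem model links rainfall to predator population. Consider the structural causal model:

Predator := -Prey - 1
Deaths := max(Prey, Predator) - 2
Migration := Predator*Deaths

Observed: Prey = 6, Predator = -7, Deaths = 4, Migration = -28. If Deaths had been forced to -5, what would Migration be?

35

The intervention breaks the incoming arrows to Deaths: Deaths := max(Prey, Predator) - 2 no longer applies, and Deaths = -5.
Predator = -Prey - 1  [with Prey=6]  = -7
Migration = Predator*Deaths  [with Predator=-7, Deaths=-5]  = 35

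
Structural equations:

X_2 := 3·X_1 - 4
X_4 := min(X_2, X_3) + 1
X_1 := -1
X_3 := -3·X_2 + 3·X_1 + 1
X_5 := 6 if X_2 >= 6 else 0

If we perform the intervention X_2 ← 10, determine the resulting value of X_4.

-31

Under do(X_2=10), the mechanism X_2 := 3·X_1 - 4 is discarded; X_2 is fixed at 10.
X_3 = -3·X_2 + 3·X_1 + 1  [with X_2=10, X_1=-1]  = -32
X_4 = min(X_2, X_3) + 1  [with X_2=10, X_3=-32]  = -31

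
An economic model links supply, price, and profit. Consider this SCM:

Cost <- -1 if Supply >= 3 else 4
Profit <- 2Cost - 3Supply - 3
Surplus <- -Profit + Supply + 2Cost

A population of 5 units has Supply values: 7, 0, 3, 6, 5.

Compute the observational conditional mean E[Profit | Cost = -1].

Observing Cost=-1 restricts to units where Cost's equation naturally yields -1: Supply ∈ {7, 3, 6, 5}. In that subpopulation Profit = -26, -14, -23, -20, mean -20.75.

-20.75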